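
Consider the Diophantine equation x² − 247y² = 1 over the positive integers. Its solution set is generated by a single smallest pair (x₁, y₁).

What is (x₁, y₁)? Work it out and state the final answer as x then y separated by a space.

[15; 1,2,1,1,9,1,9,1,1,2,1,30] for √247; ℓ=12 ⇒ convergent index 11
step 0: (15, 1)  from 15·(1,0) + (0,1)
step 1: (16, 1)  from 1·(15,1) + (1,0)
…
step 3: (63, 4)  from 1·(47,3) + (16,1)
step 4: (110, 7)  from 1·(63,4) + (47,3)
step 5: (1053, 67)  from 9·(110,7) + (63,4)
step 6: (1163, 74)  from 1·(1053,67) + (110,7)
…
step 8: (12683, 807)  from 1·(11520,733) + (1163,74)
…
step 10: (61089, 3887)  from 2·(24203,1540) + (12683,807)
step 11: (85292, 5427)  from 1·(61089,3887) + (24203,1540)
fundamental: x₁=85292, y₁=5427  (since 7274725264 − 247·29452329 = 1)

85292 5427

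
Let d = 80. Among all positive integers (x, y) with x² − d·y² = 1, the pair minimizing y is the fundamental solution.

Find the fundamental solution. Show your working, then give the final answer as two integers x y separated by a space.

9 1

√80 → a₀=8, period (1,16); ℓ=2 even so k=1
i=0: a=8 ⇒ p=8, q=1
i=1: a=1 ⇒ p=9, q=1
fundamental: x₁=9, y₁=1  (since 81 − 80·1 = 1)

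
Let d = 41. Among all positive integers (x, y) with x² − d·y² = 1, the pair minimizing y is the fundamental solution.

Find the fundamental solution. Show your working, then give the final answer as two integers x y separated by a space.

√41 = [6; 2,2,12, …], period ℓ=3 (odd) → k=5
step 0: (6, 1)  from 6·(1,0) + (0,1)
…
step 3: (397, 62)  from 12·(32,5) + (13,2)
step 4: (826, 129)  from 2·(397,62) + (32,5)
step 5: (2049, 320)  from 2·(826,129) + (397,62)
(x₁, y₁) = (2049, 320);  2049² − 41·320² = 1 ✓

2049 320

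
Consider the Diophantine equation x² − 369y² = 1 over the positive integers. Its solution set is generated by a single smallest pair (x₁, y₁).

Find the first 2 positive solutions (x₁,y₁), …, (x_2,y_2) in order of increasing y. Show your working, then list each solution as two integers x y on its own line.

√369 = [19; 4,1,3,2,7,4,7,2,3,1,4,38, …], period ℓ=12 (even) → k=11
step 0: (19, 1)  from 19·(1,0) + (0,1)
…
step 10: (1758061, 91521)  from 1·(1364557,71036) + (393504,20485)
step 11: (8396801, 437120)  from 4·(1758061,91521) + (1364557,71036)
fundamental: x₁=8396801, y₁=437120  (since 70506267033601 − 369·191073894400 = 1)
n=2: (8396801,437120)∘(8396801,437120) = (8396801·8396801+369·437120·437120, 8396801·437120+437120·8396801) = (141012534067201,7340819306240)

8396801 437120
141012534067201 7340819306240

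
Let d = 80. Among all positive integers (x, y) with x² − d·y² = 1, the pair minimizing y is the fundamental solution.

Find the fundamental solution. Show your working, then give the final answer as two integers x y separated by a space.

9 1

[8; 1,16] for √80; ℓ=2 ⇒ convergent index 1
a_0=8:  p_0=8·1+0=8,  q_0=8·0+1=1
a_1=1:  p_1=1·8+1=9,  q_1=1·1+0=1
fundamental: x₁=9, y₁=1  (since 81 − 80·1 = 1)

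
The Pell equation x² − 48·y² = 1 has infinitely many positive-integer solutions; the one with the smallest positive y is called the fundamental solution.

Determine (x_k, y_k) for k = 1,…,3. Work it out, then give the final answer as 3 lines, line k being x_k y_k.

7 1
97 14
1351 195

√48 = [6; 1,12, …], period ℓ=2 (even) → k=1
i=0: a=6 ⇒ p=6, q=1
i=1: a=1 ⇒ p=7, q=1
(x₁, y₁) = (7, 1);  7² − 48·1² = 1 ✓
k=2:  x_2 = 7·7+48·1·1 = 97,  y_2 = 7·1+1·7 = 14
k=3:  x_3 = 7·97+48·1·14 = 1351,  y_3 = 7·14+1·97 = 195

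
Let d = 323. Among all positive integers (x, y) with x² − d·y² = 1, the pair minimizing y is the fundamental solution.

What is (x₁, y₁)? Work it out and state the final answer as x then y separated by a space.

18 1

√323 = [17; 1,34, …], period ℓ=2 (even) → k=1
step 0: (17, 1)  from 17·(1,0) + (0,1)
step 1: (18, 1)  from 1·(17,1) + (1,0)
fundamental: x₁=18, y₁=1  (since 324 − 323·1 = 1)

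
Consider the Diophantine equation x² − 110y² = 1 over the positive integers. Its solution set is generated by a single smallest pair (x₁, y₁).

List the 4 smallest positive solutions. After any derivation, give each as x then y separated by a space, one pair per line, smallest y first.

[10; 2,20] for √110; ℓ=2 ⇒ convergent index 1
a_0=10:  p_0=10·1+0=10,  q_0=10·0+1=1
a_1=2:  p_1=2·10+1=21,  q_1=2·1+0=2
fundamental: x₁=21, y₁=2  (since 441 − 110·4 = 1)
k=2:  x_2 = 21·21+110·2·2 = 881,  y_2 = 21·2+2·21 = 84
k=3:  x_3 = 21·881+110·2·84 = 36981,  y_3 = 21·84+2·881 = 3526
k=4:  x_4 = 21·36981+110·2·3526 = 1552321,  y_4 = 21·3526+2·36981 = 148008

21 2
881 84
36981 3526
1552321 148008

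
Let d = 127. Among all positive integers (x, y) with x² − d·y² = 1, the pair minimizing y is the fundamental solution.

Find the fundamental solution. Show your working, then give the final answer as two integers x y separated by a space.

d=127: √d = [11; 3,1,2,2,7,11,7,2,2,1,3,22] (ℓ=12, even), read p_11/q_11
a_0=11:  p_0=11·1+0=11,  q_0=11·0+1=1
…
a_3=2:  p_3=2·45+34=124,  q_3=2·4+3=11
…
a_6=11:  p_6=11·2175+293=24218,  q_6=11·193+26=2149
…
a_8=2:  p_8=2·171701+24218=367620,  q_8=2·15236+2149=32621
…
a_10=1:  p_10=1·906941+367620=1274561,  q_10=1·80478+32621=113099
a_11=3:  p_11=3·1274561+906941=4730624,  q_11=3·113099+80478=419775
fundamental: x₁=4730624, y₁=419775  (since 22378803429376 − 127·176211050625 = 1)

4730624 419775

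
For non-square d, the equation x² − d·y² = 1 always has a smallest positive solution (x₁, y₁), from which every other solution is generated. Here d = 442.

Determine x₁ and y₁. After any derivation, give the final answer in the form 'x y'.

883 42

d=442: √d = [21; 42] (ℓ=1, odd), read p_1/q_1
k=0  a_k=21  p_k/q_k = 21/1
k=1  a_k=42  p_k/q_k = 883/42
(x₁, y₁) = (883, 42);  883² − 442·42² = 1 ✓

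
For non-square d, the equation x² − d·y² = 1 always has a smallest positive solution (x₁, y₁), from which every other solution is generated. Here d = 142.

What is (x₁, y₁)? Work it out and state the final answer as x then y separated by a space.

d=142: √d = [11; 1,10,1,22] (ℓ=4, even), read p_3/q_3
step 0: (11, 1)  from 11·(1,0) + (0,1)
…
step 2: (131, 11)  from 10·(12,1) + (11,1)
step 3: (143, 12)  from 1·(131,11) + (12,1)
fundamental: x₁=143, y₁=12  (since 20449 − 142·144 = 1)

143 12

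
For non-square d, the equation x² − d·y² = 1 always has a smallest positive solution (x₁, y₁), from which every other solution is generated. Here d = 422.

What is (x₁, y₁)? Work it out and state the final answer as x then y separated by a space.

7022501 341850

d=422: √d = [20; 1,1,5,2,1,…,1,1,40] (ℓ=14, even), read p_13/q_13
k=0  a_k=20  p_k/q_k = 20/1
k=1  a_k=1  p_k/q_k = 21/1
k=2  a_k=1  p_k/q_k = 41/2
k=3  a_k=5  p_k/q_k = 226/11
k=4  a_k=2  p_k/q_k = 493/24
k=5  a_k=1  p_k/q_k = 719/35
k=6  a_k=3  p_k/q_k = 2650/129
k=7  a_k=20  p_k/q_k = 53719/2615
k=8  a_k=3  p_k/q_k = 163807/7974
k=9  a_k=1  p_k/q_k = 217526/10589
k=10  a_k=2  p_k/q_k = 598859/29152
…
k=12  a_k=1  p_k/q_k = 3810680/185501
k=13  a_k=1  p_k/q_k = 7022501/341850
(x₁, y₁) = (7022501, 341850);  7022501² − 422·341850² = 1 ✓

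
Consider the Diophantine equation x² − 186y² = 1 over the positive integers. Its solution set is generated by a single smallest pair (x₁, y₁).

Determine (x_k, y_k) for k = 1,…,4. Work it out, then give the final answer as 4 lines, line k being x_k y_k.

7501 550
112530001 8251100
1688175067501 123783001650
25326002250120001 1856992582502200

√186 = [13; 1,1,1,3,4,3,1,1,1,26, …], period ℓ=10 (even) → k=9
i=0: a=13 ⇒ p=13, q=1
i=1: a=1 ⇒ p=14, q=1
…
i=4: a=3 ⇒ p=150, q=11
i=5: a=4 ⇒ p=641, q=47
…
i=7: a=1 ⇒ p=2714, q=199
i=8: a=1 ⇒ p=4787, q=351
i=9: a=1 ⇒ p=7501, q=550
→ (7501, 550).  Check: 7501²=56265001, 186·550²=56265000, difference 1.
k=2:  x_2 = 7501·7501+186·550·550 = 112530001,  y_2 = 7501·550+550·7501 = 8251100
k=3:  x_3 = 7501·112530001+186·550·8251100 = 1688175067501,  y_3 = 7501·8251100+550·112530001 = 123783001650
k=4:  x_4 = 7501·1688175067501+186·550·123783001650 = 25326002250120001,  y_4 = 7501·123783001650+550·1688175067501 = 1856992582502200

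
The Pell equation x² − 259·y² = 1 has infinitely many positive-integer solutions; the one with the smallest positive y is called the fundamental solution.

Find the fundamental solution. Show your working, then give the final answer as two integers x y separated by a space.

√259 = [16; 10,1,2,3,4,3,2,1,10,32, …], period ℓ=10 (even) → k=9
i=0: a=16 ⇒ p=16, q=1
…
i=3: a=2 ⇒ p=515, q=32
i=4: a=3 ⇒ p=1722, q=107
i=5: a=4 ⇒ p=7403, q=460
…
i=8: a=1 ⇒ p=79196, q=4921
i=9: a=10 ⇒ p=847225, q=52644
→ (847225, 52644).  Check: 847225²=717790200625, 259·52644²=717790200624, difference 1.

847225 52644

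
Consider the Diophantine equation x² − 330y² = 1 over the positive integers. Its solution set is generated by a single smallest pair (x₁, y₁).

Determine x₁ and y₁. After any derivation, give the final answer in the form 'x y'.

109 6

√330 = [18; 6,36, …], period ℓ=2 (even) → k=1
step 0: (18, 1)  from 18·(1,0) + (0,1)
step 1: (109, 6)  from 6·(18,1) + (1,0)
(x₁, y₁) = (109, 6);  109² − 330·6² = 1 ✓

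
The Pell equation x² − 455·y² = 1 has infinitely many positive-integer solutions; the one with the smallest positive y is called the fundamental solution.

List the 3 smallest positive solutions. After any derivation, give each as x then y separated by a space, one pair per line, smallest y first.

64 3
8191 384
1048384 49149

[21; 3,42] for √455; ℓ=2 ⇒ convergent index 1
i=0: a=21 ⇒ p=21, q=1
i=1: a=3 ⇒ p=64, q=3
(x₁, y₁) = (64, 3);  64² − 455·3² = 1 ✓
n=2: (64,3)∘(64,3) = (64·64+455·3·3, 64·3+3·64) = (8191,384)
n=3: (8191,384)∘(64,3) = (64·8191+455·3·384, 64·384+3·8191) = (1048384,49149)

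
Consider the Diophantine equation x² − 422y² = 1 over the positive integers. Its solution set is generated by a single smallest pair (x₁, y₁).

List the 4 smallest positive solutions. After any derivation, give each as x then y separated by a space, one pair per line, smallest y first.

7022501 341850
98631040590001 4801283933700
1385273162348638202501 67434042451384025550
19456164335732849620362360001 947111261097768740333867400

√422 → a₀=20, period (1,1,5,2,1,…,1,1,40); ℓ=14 even so k=13
k=0  a_k=20  p_k/q_k = 20/1
…
k=2  a_k=1  p_k/q_k = 41/2
…
k=7  a_k=20  p_k/q_k = 53719/2615
k=8  a_k=3  p_k/q_k = 163807/7974
k=9  a_k=1  p_k/q_k = 217526/10589
k=10  a_k=2  p_k/q_k = 598859/29152
k=11  a_k=5  p_k/q_k = 3211821/156349
k=12  a_k=1  p_k/q_k = 3810680/185501
k=13  a_k=1  p_k/q_k = 7022501/341850
(x₁, y₁) = (7022501, 341850);  7022501² − 422·341850² = 1 ✓
n=2: (7022501,341850)∘(7022501,341850) = (7022501·7022501+422·341850·341850, 7022501·341850+341850·7022501) = (98631040590001,4801283933700)
n=3: (98631040590001,4801283933700)∘(7022501,341850) = (7022501·98631040590001+422·341850·4801283933700, 7022501·4801283933700+341850·98631040590001) = (1385273162348638202501,67434042451384025550)
n=4: (1385273162348638202501,67434042451384025550)∘(7022501,341850) = (7022501·1385273162348638202501+422·341850·67434042451384025550, 7022501·67434042451384025550+341850·1385273162348638202501) = (19456164335732849620362360001,947111261097768740333867400)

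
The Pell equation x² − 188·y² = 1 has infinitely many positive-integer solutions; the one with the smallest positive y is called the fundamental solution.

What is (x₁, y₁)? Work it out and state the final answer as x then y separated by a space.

√188 → a₀=13, period (1,2,2,6,2,2,1,26); ℓ=8 even so k=7
i=0: a=13 ⇒ p=13, q=1
…
i=2: a=2 ⇒ p=41, q=3
…
i=6: a=2 ⇒ p=3277, q=239
i=7: a=1 ⇒ p=4607, q=336
fundamental: x₁=4607, y₁=336  (since 21224449 − 188·112896 = 1)

4607 336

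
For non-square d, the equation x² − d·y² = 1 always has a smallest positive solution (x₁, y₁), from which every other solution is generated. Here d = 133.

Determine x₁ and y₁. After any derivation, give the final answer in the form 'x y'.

[11; 1,1,7,5,1,…,1,1,22] for √133; ℓ=16 ⇒ convergent index 15
step 0: (11, 1)  from 11·(1,0) + (0,1)
…
step 2: (23, 2)  from 1·(12,1) + (11,1)
…
step 4: (888, 77)  from 5·(173,15) + (23,2)
step 5: (1061, 92)  from 1·(888,77) + (173,15)
step 6: (1949, 169)  from 1·(1061,92) + (888,77)
step 7: (3010, 261)  from 1·(1949,169) + (1061,92)
step 8: (7969, 691)  from 2·(3010,261) + (1949,169)
…
step 12: (168583, 14618)  from 5·(29927,2595) + (18948,1643)
step 13: (1210008, 104921)  from 7·(168583,14618) + (29927,2595)
step 14: (1378591, 119539)  from 1·(1210008,104921) + (168583,14618)
step 15: (2588599, 224460)  from 1·(1378591,119539) + (1210008,104921)
→ (2588599, 224460).  Check: 2588599²=6700844782801, 133·224460²=6700844782800, difference 1.

2588599 224460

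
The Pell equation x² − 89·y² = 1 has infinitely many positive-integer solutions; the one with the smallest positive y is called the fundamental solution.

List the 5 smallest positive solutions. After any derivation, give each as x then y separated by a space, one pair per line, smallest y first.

500001 53000
500002000001 53000106000
500003000004500001 53000212000159000
500004000010000008000001 53000318000530000212000
500005000017500025000012500001 53000424001113001060000265000

√89 = [9; 2,3,3,2,18, …], period ℓ=5 (odd) → k=9
i=0: a=9 ⇒ p=9, q=1
…
i=3: a=3 ⇒ p=217, q=23
…
i=5: a=18 ⇒ p=9217, q=977
i=6: a=2 ⇒ p=18934, q=2007
i=7: a=3 ⇒ p=66019, q=6998
i=8: a=3 ⇒ p=216991, q=23001
i=9: a=2 ⇒ p=500001, q=53000
fundamental: x₁=500001, y₁=53000  (since 250001000001 − 89·2809000000 = 1)
k=2:  x_2 = 500001·500001+89·53000·53000 = 500002000001,  y_2 = 500001·53000+53000·500001 = 53000106000
k=3:  x_3 = 500001·500002000001+89·53000·53000106000 = 500003000004500001,  y_3 = 500001·53000106000+53000·500002000001 = 53000212000159000
k=4:  x_4 = 500001·500003000004500001+89·53000·53000212000159000 = 500004000010000008000001,  y_4 = 500001·53000212000159000+53000·500003000004500001 = 53000318000530000212000
k=5:  x_5 = 500001·500004000010000008000001+89·53000·53000318000530000212000 = 500005000017500025000012500001,  y_5 = 500001·53000318000530000212000+53000·500004000010000008000001 = 53000424001113001060000265000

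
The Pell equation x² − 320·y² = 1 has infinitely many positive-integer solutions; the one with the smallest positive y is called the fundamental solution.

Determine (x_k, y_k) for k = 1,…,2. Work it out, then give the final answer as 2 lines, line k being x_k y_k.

161 9
51841 2898

√320 → a₀=17, period (1,7,1,34); ℓ=4 even so k=3
k=0  a_k=17  p_k/q_k = 17/1
k=1  a_k=1  p_k/q_k = 18/1
k=2  a_k=7  p_k/q_k = 143/8
k=3  a_k=1  p_k/q_k = 161/9
fundamental: x₁=161, y₁=9  (since 25921 − 320·81 = 1)
(161+9√320)^2 = 51841 + 2898√320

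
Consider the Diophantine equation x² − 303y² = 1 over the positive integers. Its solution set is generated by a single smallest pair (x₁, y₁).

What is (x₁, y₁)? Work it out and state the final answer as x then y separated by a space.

2524 145

[17; 2,2,5,2,2,34] for √303; ℓ=6 ⇒ convergent index 5
i=0: a=17 ⇒ p=17, q=1
…
i=2: a=2 ⇒ p=87, q=5
i=3: a=5 ⇒ p=470, q=27
i=4: a=2 ⇒ p=1027, q=59
i=5: a=2 ⇒ p=2524, q=145
→ (2524, 145).  Check: 2524²=6370576, 303·145²=6370575, difference 1.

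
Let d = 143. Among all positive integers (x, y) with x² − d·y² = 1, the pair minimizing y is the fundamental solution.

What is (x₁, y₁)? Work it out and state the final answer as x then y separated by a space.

12 1

d=143: √d = [11; 1,22] (ℓ=2, even), read p_1/q_1
step 0: (11, 1)  from 11·(1,0) + (0,1)
step 1: (12, 1)  from 1·(11,1) + (1,0)
→ (12, 1).  Check: 12²=144, 143·1²=143, difference 1.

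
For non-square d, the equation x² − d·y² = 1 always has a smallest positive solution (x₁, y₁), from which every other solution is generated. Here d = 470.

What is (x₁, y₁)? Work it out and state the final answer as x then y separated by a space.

1691 78

d=470: √d = [21; 1,2,8,2,1,42] (ℓ=6, even), read p_5/q_5
step 0: (21, 1)  from 21·(1,0) + (0,1)
step 1: (22, 1)  from 1·(21,1) + (1,0)
step 2: (65, 3)  from 2·(22,1) + (21,1)
step 3: (542, 25)  from 8·(65,3) + (22,1)
step 4: (1149, 53)  from 2·(542,25) + (65,3)
step 5: (1691, 78)  from 1·(1149,53) + (542,25)
fundamental: x₁=1691, y₁=78  (since 2859481 − 470·6084 = 1)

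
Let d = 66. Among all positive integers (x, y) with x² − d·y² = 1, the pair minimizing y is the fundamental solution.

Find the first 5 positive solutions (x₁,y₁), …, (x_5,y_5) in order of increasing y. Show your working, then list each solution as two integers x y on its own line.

[8; 8,16] for √66; ℓ=2 ⇒ convergent index 1
step 0: (8, 1)  from 8·(1,0) + (0,1)
step 1: (65, 8)  from 8·(8,1) + (1,0)
(x₁, y₁) = (65, 8);  65² − 66·8² = 1 ✓
(65+8√66)^2 = 8449 + 1040√66
(65+8√66)^3 = 1098305 + 135192√66
(65+8√66)^4 = 142771201 + 17573920√66
(65+8√66)^5 = 18559157825 + 2284474408√66

65 8
8449 1040
1098305 135192
142771201 17573920
18559157825 2284474408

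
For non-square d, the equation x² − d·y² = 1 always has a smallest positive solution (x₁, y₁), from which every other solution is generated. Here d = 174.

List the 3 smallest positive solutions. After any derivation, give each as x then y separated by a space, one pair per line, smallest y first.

√174 = [13; 5,4,5,26, …], period ℓ=4 (even) → k=3
i=0: a=13 ⇒ p=13, q=1
…
i=2: a=4 ⇒ p=277, q=21
i=3: a=5 ⇒ p=1451, q=110
(x₁, y₁) = (1451, 110);  1451² − 174·110² = 1 ✓
(1451+110√174)^2 = 4210801 + 319220√174
(1451+110√174)^3 = 12219743051 + 926376330√174

1451 110
4210801 319220
12219743051 926376330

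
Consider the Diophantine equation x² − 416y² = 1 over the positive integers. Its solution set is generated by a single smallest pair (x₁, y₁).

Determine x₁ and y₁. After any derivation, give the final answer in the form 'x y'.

5201 255

√416 → a₀=20, period (2,1,1,9,1,1,2,40); ℓ=8 even so k=7
step 0: (20, 1)  from 20·(1,0) + (0,1)
…
step 4: (979, 48)  from 9·(102,5) + (61,3)
…
step 6: (2060, 101)  from 1·(1081,53) + (979,48)
step 7: (5201, 255)  from 2·(2060,101) + (1081,53)
→ (5201, 255).  Check: 5201²=27050401, 416·255²=27050400, difference 1.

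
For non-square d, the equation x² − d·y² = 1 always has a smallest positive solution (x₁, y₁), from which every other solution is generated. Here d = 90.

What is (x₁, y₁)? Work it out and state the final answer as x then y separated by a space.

[9; 2,18] for √90; ℓ=2 ⇒ convergent index 1
k=0  a_k=9  p_k/q_k = 9/1
k=1  a_k=2  p_k/q_k = 19/2
→ (19, 2).  Check: 19²=361, 90·2²=360, difference 1.

19 2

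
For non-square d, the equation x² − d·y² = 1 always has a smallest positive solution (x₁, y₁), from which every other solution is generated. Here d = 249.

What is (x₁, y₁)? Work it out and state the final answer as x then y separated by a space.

8553815 542076

√249 → a₀=15, period (1,3,1,1,5,…,3,1,30); ℓ=16 even so k=15
a_0=15:  p_0=15·1+0=15,  q_0=15·0+1=1
a_1=1:  p_1=1·15+1=16,  q_1=1·1+0=1
…
a_3=1:  p_3=1·63+16=79,  q_3=1·4+1=5
…
a_5=5:  p_5=5·142+79=789,  q_5=5·9+5=50
a_6=1:  p_6=1·789+142=931,  q_6=1·50+9=59
a_7=3:  p_7=3·931+789=3582,  q_7=3·59+50=227
a_8=10:  p_8=10·3582+931=36751,  q_8=10·227+59=2329
a_9=3:  p_9=3·36751+3582=113835,  q_9=3·2329+227=7214
a_10=1:  p_10=1·113835+36751=150586,  q_10=1·7214+2329=9543
a_11=5:  p_11=5·150586+113835=866765,  q_11=5·9543+7214=54929
a_12=1:  p_12=1·866765+150586=1017351,  q_12=1·54929+9543=64472
a_13=1:  p_13=1·1017351+866765=1884116,  q_13=1·64472+54929=119401
a_14=3:  p_14=3·1884116+1017351=6669699,  q_14=3·119401+64472=422675
a_15=1:  p_15=1·6669699+1884116=8553815,  q_15=1·422675+119401=542076
fundamental: x₁=8553815, y₁=542076  (since 73167751054225 − 249·293846389776 = 1)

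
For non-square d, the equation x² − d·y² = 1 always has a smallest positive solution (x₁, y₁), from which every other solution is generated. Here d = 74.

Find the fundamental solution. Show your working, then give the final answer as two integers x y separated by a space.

√74 = [8; 1,1,1,1,16, …], period ℓ=5 (odd) → k=9
step 0: (8, 1)  from 8·(1,0) + (0,1)
step 1: (9, 1)  from 1·(8,1) + (1,0)
…
step 5: (714, 83)  from 16·(43,5) + (26,3)
step 6: (757, 88)  from 1·(714,83) + (43,5)
…
step 8: (2228, 259)  from 1·(1471,171) + (757,88)
step 9: (3699, 430)  from 1·(2228,259) + (1471,171)
→ (3699, 430).  Check: 3699²=13682601, 74·430²=13682600, difference 1.

3699 430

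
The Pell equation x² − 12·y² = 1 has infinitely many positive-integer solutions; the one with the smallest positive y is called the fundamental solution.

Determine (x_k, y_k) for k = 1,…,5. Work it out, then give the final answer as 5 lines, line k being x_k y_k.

d=12: √d = [3; 2,6] (ℓ=2, even), read p_1/q_1
a_0=3:  p_0=3·1+0=3,  q_0=3·0+1=1
a_1=2:  p_1=2·3+1=7,  q_1=2·1+0=2
(x₁, y₁) = (7, 2);  7² − 12·2² = 1 ✓
(7+2√12)^2 = 97 + 28√12
(7+2√12)^3 = 1351 + 390√12
(7+2√12)^4 = 18817 + 5432√12
(7+2√12)^5 = 262087 + 75658√12

7 2
97 28
1351 390
18817 5432
262087 75658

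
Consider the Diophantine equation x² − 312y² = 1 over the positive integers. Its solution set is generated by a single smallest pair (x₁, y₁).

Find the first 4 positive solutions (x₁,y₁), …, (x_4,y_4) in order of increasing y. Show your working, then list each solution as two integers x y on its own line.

53 3
5617 318
595349 33705
63101377 3572412

√312 = [17; 1,1,1,34, …], period ℓ=4 (even) → k=3
step 0: (17, 1)  from 17·(1,0) + (0,1)
…
step 2: (35, 2)  from 1·(18,1) + (17,1)
step 3: (53, 3)  from 1·(35,2) + (18,1)
(x₁, y₁) = (53, 3);  53² − 312·3² = 1 ✓
n=2: (53,3)∘(53,3) = (53·53+312·3·3, 53·3+3·53) = (5617,318)
n=3: (5617,318)∘(53,3) = (53·5617+312·3·318, 53·318+3·5617) = (595349,33705)
n=4: (595349,33705)∘(53,3) = (53·595349+312·3·33705, 53·33705+3·595349) = (63101377,3572412)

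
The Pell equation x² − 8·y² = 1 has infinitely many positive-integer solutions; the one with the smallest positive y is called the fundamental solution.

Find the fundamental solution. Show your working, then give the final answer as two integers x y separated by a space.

√8 = [2; 1,4, …], period ℓ=2 (even) → k=1
k=0  a_k=2  p_k/q_k = 2/1
k=1  a_k=1  p_k/q_k = 3/1
fundamental: x₁=3, y₁=1  (since 9 − 8·1 = 1)

3 1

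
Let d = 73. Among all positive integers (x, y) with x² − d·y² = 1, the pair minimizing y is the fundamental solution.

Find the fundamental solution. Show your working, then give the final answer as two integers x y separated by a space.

2281249 267000

[8; 1,1,5,5,1,1,16] for √73; ℓ=7 ⇒ convergent index 13
i=0: a=8 ⇒ p=8, q=1
…
i=2: a=1 ⇒ p=17, q=2
…
i=4: a=5 ⇒ p=487, q=57
i=5: a=1 ⇒ p=581, q=68
i=6: a=1 ⇒ p=1068, q=125
i=7: a=16 ⇒ p=17669, q=2068
i=8: a=1 ⇒ p=18737, q=2193
i=9: a=1 ⇒ p=36406, q=4261
…
i=12: a=1 ⇒ p=1241008, q=145249
i=13: a=1 ⇒ p=2281249, q=267000
(x₁, y₁) = (2281249, 267000);  2281249² − 73·267000² = 1 ✓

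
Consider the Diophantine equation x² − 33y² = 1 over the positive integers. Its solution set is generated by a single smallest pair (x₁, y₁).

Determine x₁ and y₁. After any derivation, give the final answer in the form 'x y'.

d=33: √d = [5; 1,2,1,10] (ℓ=4, even), read p_3/q_3
k=0  a_k=5  p_k/q_k = 5/1
k=1  a_k=1  p_k/q_k = 6/1
k=2  a_k=2  p_k/q_k = 17/3
k=3  a_k=1  p_k/q_k = 23/4
(x₁, y₁) = (23, 4);  23² − 33·4² = 1 ✓

23 4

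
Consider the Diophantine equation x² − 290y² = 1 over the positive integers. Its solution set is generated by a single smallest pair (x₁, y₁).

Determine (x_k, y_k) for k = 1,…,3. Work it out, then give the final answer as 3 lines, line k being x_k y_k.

579 34
670481 39372
776416419 45592742

√290 = [17; 34, …], period ℓ=1 (odd) → k=1
k=0  a_k=17  p_k/q_k = 17/1
k=1  a_k=34  p_k/q_k = 579/34
→ (579, 34).  Check: 579²=335241, 290·34²=335240, difference 1.
(579+34√290)^2 = 670481 + 39372√290
(579+34√290)^3 = 776416419 + 45592742√290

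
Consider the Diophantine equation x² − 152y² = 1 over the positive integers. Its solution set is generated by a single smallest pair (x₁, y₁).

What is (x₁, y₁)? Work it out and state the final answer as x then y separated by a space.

37 3

√152 → a₀=12, period (3,24); ℓ=2 even so k=1
a_0=12:  p_0=12·1+0=12,  q_0=12·0+1=1
a_1=3:  p_1=3·12+1=37,  q_1=3·1+0=3
fundamental: x₁=37, y₁=3  (since 1369 − 152·9 = 1)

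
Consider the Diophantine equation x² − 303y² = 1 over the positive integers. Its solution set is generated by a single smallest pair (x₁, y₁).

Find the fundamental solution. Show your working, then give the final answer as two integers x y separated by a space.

2524 145

d=303: √d = [17; 2,2,5,2,2,34] (ℓ=6, even), read p_5/q_5
a_0=17:  p_0=17·1+0=17,  q_0=17·0+1=1
a_1=2:  p_1=2·17+1=35,  q_1=2·1+0=2
a_2=2:  p_2=2·35+17=87,  q_2=2·2+1=5
…
a_4=2:  p_4=2·470+87=1027,  q_4=2·27+5=59
a_5=2:  p_5=2·1027+470=2524,  q_5=2·59+27=145
fundamental: x₁=2524, y₁=145  (since 6370576 − 303·21025 = 1)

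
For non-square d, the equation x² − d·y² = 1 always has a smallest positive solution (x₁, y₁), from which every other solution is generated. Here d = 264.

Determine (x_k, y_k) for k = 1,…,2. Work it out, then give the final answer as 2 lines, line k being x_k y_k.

d=264: √d = [16; 4,32] (ℓ=2, even), read p_1/q_1
i=0: a=16 ⇒ p=16, q=1
i=1: a=4 ⇒ p=65, q=4
(x₁, y₁) = (65, 4);  65² − 264·4² = 1 ✓
n=2: (65,4)∘(65,4) = (65·65+264·4·4, 65·4+4·65) = (8449,520)

65 4
8449 520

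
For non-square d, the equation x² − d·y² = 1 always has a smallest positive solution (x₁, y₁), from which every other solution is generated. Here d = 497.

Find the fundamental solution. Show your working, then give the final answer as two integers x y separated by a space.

d=497: √d = [22; 3,2,2,5,6,5,2,2,3,44] (ℓ=10, even), read p_9/q_9
a_0=22:  p_0=22·1+0=22,  q_0=22·0+1=1
a_1=3:  p_1=3·22+1=67,  q_1=3·1+0=3
…
a_3=2:  p_3=2·156+67=379,  q_3=2·7+3=17
…
a_5=6:  p_5=6·2051+379=12685,  q_5=6·92+17=569
a_6=5:  p_6=5·12685+2051=65476,  q_6=5·569+92=2937
a_7=2:  p_7=2·65476+12685=143637,  q_7=2·2937+569=6443
a_8=2:  p_8=2·143637+65476=352750,  q_8=2·6443+2937=15823
a_9=3:  p_9=3·352750+143637=1201887,  q_9=3·15823+6443=53912
(x₁, y₁) = (1201887, 53912);  1201887² − 497·53912² = 1 ✓

1201887 53912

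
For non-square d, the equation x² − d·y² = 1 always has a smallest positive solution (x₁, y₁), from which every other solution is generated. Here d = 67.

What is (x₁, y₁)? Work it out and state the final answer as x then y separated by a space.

48842 5967

√67 = [8; 5,2,1,1,7,1,1,2,5,16, …], period ℓ=10 (even) → k=9
step 0: (8, 1)  from 8·(1,0) + (0,1)
step 1: (41, 5)  from 5·(8,1) + (1,0)
step 2: (90, 11)  from 2·(41,5) + (8,1)
step 3: (131, 16)  from 1·(90,11) + (41,5)
step 4: (221, 27)  from 1·(131,16) + (90,11)
…
step 7: (3577, 437)  from 1·(1899,232) + (1678,205)
step 8: (9053, 1106)  from 2·(3577,437) + (1899,232)
step 9: (48842, 5967)  from 5·(9053,1106) + (3577,437)
(x₁, y₁) = (48842, 5967);  48842² − 67·5967² = 1 ✓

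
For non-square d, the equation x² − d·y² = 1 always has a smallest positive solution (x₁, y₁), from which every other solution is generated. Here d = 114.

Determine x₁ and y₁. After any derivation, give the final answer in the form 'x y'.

1025 96

[10; 1,2,10,2,1,20] for √114; ℓ=6 ⇒ convergent index 5
i=0: a=10 ⇒ p=10, q=1
i=1: a=1 ⇒ p=11, q=1
i=2: a=2 ⇒ p=32, q=3
i=3: a=10 ⇒ p=331, q=31
i=4: a=2 ⇒ p=694, q=65
i=5: a=1 ⇒ p=1025, q=96
fundamental: x₁=1025, y₁=96  (since 1050625 − 114·9216 = 1)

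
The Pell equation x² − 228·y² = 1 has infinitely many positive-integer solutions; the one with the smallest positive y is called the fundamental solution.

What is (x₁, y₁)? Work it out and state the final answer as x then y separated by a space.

151 10

√228 → a₀=15, period (10,30); ℓ=2 even so k=1
a_0=15:  p_0=15·1+0=15,  q_0=15·0+1=1
a_1=10:  p_1=10·15+1=151,  q_1=10·1+0=10
fundamental: x₁=151, y₁=10  (since 22801 − 228·100 = 1)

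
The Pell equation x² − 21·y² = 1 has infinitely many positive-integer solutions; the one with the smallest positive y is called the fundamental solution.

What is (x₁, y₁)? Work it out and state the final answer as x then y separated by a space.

d=21: √d = [4; 1,1,2,1,1,8] (ℓ=6, even), read p_5/q_5
a_0=4:  p_0=4·1+0=4,  q_0=4·0+1=1
a_1=1:  p_1=1·4+1=5,  q_1=1·1+0=1
a_2=1:  p_2=1·5+4=9,  q_2=1·1+1=2
a_3=2:  p_3=2·9+5=23,  q_3=2·2+1=5
a_4=1:  p_4=1·23+9=32,  q_4=1·5+2=7
a_5=1:  p_5=1·32+23=55,  q_5=1·7+5=12
fundamental: x₁=55, y₁=12  (since 3025 − 21·144 = 1)

55 12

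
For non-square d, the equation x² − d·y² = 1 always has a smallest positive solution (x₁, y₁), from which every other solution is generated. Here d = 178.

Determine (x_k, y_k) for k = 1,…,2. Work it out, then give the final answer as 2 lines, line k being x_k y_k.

d=178: √d = [13; 2,1,12,1,2,26] (ℓ=6, even), read p_5/q_5
i=0: a=13 ⇒ p=13, q=1
i=1: a=2 ⇒ p=27, q=2
…
i=3: a=12 ⇒ p=507, q=38
i=4: a=1 ⇒ p=547, q=41
i=5: a=2 ⇒ p=1601, q=120
→ (1601, 120).  Check: 1601²=2563201, 178·120²=2563200, difference 1.
n=2: (1601,120)∘(1601,120) = (1601·1601+178·120·120, 1601·120+120·1601) = (5126401,384240)

1601 120
5126401 384240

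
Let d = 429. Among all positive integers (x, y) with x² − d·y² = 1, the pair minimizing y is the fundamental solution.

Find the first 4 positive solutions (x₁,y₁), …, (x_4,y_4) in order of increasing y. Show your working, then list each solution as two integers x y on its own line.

√429 = [20; 1,2,2,9,1,12,1,9,2,2,1,40, …], period ℓ=12 (even) → k=11
k=0  a_k=20  p_k/q_k = 20/1
k=1  a_k=1  p_k/q_k = 21/1
…
k=4  a_k=9  p_k/q_k = 1367/66
…
k=6  a_k=12  p_k/q_k = 19511/942
k=7  a_k=1  p_k/q_k = 21023/1015
…
k=9  a_k=2  p_k/q_k = 438459/21169
k=10  a_k=2  p_k/q_k = 1085636/52415
k=11  a_k=1  p_k/q_k = 1524095/73584
fundamental: x₁=1524095, y₁=73584  (since 2322865569025 − 429·5414605056 = 1)
(x_2, y_2) = (1524095·1524095 + 429·73584·73584, 1524095·73584 + 73584·1524095) = (4645731138049, 224298012960)
(x_3, y_3) = (1524095·4645731138049 + 429·73584·224298012960, 1524095·224298012960 + 73584·4645731138049) = (14161071197688057215, 683702960124468816)
(x_4, y_4) = (1524095·14161071197688057215 + 429·73584·683702960124468816, 1524095·683702960124468816 + 73584·14161071197688057215) = (43165635614076113391052801, 2084056526021580302230080)

1524095 73584
4645731138049 224298012960
14161071197688057215 683702960124468816
43165635614076113391052801 2084056526021580302230080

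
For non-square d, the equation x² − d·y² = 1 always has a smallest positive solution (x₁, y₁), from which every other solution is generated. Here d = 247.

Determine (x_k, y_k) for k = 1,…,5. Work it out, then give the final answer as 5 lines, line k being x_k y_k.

[15; 1,2,1,1,9,1,9,1,1,2,1,30] for √247; ℓ=12 ⇒ convergent index 11
i=0: a=15 ⇒ p=15, q=1
i=1: a=1 ⇒ p=16, q=1
i=2: a=2 ⇒ p=47, q=3
i=3: a=1 ⇒ p=63, q=4
i=4: a=1 ⇒ p=110, q=7
i=5: a=9 ⇒ p=1053, q=67
…
i=7: a=9 ⇒ p=11520, q=733
i=8: a=1 ⇒ p=12683, q=807
…
i=10: a=2 ⇒ p=61089, q=3887
i=11: a=1 ⇒ p=85292, q=5427
fundamental: x₁=85292, y₁=5427  (since 7274725264 − 247·29452329 = 1)
n=2: (85292,5427)∘(85292,5427) = (85292·85292+247·5427·5427, 85292·5427+5427·85292) = (14549450527,925759368)
n=3: (14549450527,925759368)∘(85292,5427) = (85292·14549450527+247·5427·925759368, 85292·925759368+5427·14549450527) = (2481903468612476,157919736025485)
n=4: (2481903468612476,157919736025485)∘(85292,5427) = (85292·2481903468612476+247·5427·157919736025485, 85292·157919736025485+5427·2481903468612476) = (423373021275241155457,26938580249245573872)
n=5: (423373021275241155457,26938580249245573872)∘(85292,5427) = (85292·423373021275241155457+247·5427·26938580249245573872, 85292·26938580249245573872+5427·423373021275241155457) = (72220663458733833793864412,4595290773079387237355763)

85292 5427
14549450527 925759368
2481903468612476 157919736025485
423373021275241155457 26938580249245573872
72220663458733833793864412 4595290773079387237355763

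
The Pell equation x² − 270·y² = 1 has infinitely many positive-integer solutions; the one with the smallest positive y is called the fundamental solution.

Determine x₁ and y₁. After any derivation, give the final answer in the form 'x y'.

√270 = [16; 2,3,6,3,2,32, …], period ℓ=6 (even) → k=5
i=0: a=16 ⇒ p=16, q=1
…
i=3: a=6 ⇒ p=723, q=44
i=4: a=3 ⇒ p=2284, q=139
i=5: a=2 ⇒ p=5291, q=322
→ (5291, 322).  Check: 5291²=27994681, 270·322²=27994680, difference 1.

5291 322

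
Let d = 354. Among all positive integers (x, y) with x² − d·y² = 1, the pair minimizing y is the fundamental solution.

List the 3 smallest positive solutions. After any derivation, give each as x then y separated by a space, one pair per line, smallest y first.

258065 13716
133195088449 7079239080
68745981000924305 3653807666346684

√354 → a₀=18, period (1,4,2,2,18,2,2,4,1,36); ℓ=10 even so k=9
step 0: (18, 1)  from 18·(1,0) + (0,1)
step 1: (19, 1)  from 1·(18,1) + (1,0)
step 2: (94, 5)  from 4·(19,1) + (18,1)
step 3: (207, 11)  from 2·(94,5) + (19,1)
step 4: (508, 27)  from 2·(207,11) + (94,5)
step 5: (9351, 497)  from 18·(508,27) + (207,11)
step 6: (19210, 1021)  from 2·(9351,497) + (508,27)
step 7: (47771, 2539)  from 2·(19210,1021) + (9351,497)
step 8: (210294, 11177)  from 4·(47771,2539) + (19210,1021)
step 9: (258065, 13716)  from 1·(210294,11177) + (47771,2539)
(x₁, y₁) = (258065, 13716);  258065² − 354·13716² = 1 ✓
n=2: (258065,13716)∘(258065,13716) = (258065·258065+354·13716·13716, 258065·13716+13716·258065) = (133195088449,7079239080)
n=3: (133195088449,7079239080)∘(258065,13716) = (258065·133195088449+354·13716·7079239080, 258065·7079239080+13716·133195088449) = (68745981000924305,3653807666346684)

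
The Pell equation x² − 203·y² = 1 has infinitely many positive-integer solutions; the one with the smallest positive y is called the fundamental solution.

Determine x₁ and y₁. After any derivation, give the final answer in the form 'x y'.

57 4

√203 = [14; 4,28, …], period ℓ=2 (even) → k=1
step 0: (14, 1)  from 14·(1,0) + (0,1)
step 1: (57, 4)  from 4·(14,1) + (1,0)
(x₁, y₁) = (57, 4);  57² − 203·4² = 1 ✓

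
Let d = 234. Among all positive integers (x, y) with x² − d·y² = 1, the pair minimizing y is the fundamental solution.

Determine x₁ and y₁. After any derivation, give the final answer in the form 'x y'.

5201 340

√234 = [15; 3,2,1,2,1,2,3,30, …], period ℓ=8 (even) → k=7
k=0  a_k=15  p_k/q_k = 15/1
…
k=2  a_k=2  p_k/q_k = 107/7
k=3  a_k=1  p_k/q_k = 153/10
k=4  a_k=2  p_k/q_k = 413/27
…
k=6  a_k=2  p_k/q_k = 1545/101
k=7  a_k=3  p_k/q_k = 5201/340
→ (5201, 340).  Check: 5201²=27050401, 234·340²=27050400, difference 1.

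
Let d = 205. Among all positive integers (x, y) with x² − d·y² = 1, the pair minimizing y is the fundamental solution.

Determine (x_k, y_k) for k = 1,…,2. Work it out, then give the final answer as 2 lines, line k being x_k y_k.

39689 2772
3150433441 220035816

√205 = [14; 3,6,1,4,1,6,3,28, …], period ℓ=8 (even) → k=7
i=0: a=14 ⇒ p=14, q=1
i=1: a=3 ⇒ p=43, q=3
i=2: a=6 ⇒ p=272, q=19
i=3: a=1 ⇒ p=315, q=22
i=4: a=4 ⇒ p=1532, q=107
i=5: a=1 ⇒ p=1847, q=129
i=6: a=6 ⇒ p=12614, q=881
i=7: a=3 ⇒ p=39689, q=2772
(x₁, y₁) = (39689, 2772);  39689² − 205·2772² = 1 ✓
n=2: (39689,2772)∘(39689,2772) = (39689·39689+205·2772·2772, 39689·2772+2772·39689) = (3150433441,220035816)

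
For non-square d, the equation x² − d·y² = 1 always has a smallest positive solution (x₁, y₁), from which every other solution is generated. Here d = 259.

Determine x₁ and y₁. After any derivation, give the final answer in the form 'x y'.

√259 = [16; 10,1,2,3,4,3,2,1,10,32, …], period ℓ=10 (even) → k=9
i=0: a=16 ⇒ p=16, q=1
i=1: a=10 ⇒ p=161, q=10
…
i=3: a=2 ⇒ p=515, q=32
…
i=5: a=4 ⇒ p=7403, q=460
i=6: a=3 ⇒ p=23931, q=1487
i=7: a=2 ⇒ p=55265, q=3434
i=8: a=1 ⇒ p=79196, q=4921
i=9: a=10 ⇒ p=847225, q=52644
(x₁, y₁) = (847225, 52644);  847225² − 259·52644² = 1 ✓

847225 52644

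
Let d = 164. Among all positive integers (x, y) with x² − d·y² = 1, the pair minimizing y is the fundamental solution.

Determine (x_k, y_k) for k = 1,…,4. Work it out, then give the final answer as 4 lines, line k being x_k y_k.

2049 160
8396801 655680
34410088449 2686976480
141012534067201 11011228959360

[12; 1,4,6,4,1,24] for √164; ℓ=6 ⇒ convergent index 5
step 0: (12, 1)  from 12·(1,0) + (0,1)
step 1: (13, 1)  from 1·(12,1) + (1,0)
step 2: (64, 5)  from 4·(13,1) + (12,1)
…
step 4: (1652, 129)  from 4·(397,31) + (64,5)
step 5: (2049, 160)  from 1·(1652,129) + (397,31)
(x₁, y₁) = (2049, 160);  2049² − 164·160² = 1 ✓
k=2:  x_2 = 2049·2049+164·160·160 = 8396801,  y_2 = 2049·160+160·2049 = 655680
k=3:  x_3 = 2049·8396801+164·160·655680 = 34410088449,  y_3 = 2049·655680+160·8396801 = 2686976480
k=4:  x_4 = 2049·34410088449+164·160·2686976480 = 141012534067201,  y_4 = 2049·2686976480+160·34410088449 = 11011228959360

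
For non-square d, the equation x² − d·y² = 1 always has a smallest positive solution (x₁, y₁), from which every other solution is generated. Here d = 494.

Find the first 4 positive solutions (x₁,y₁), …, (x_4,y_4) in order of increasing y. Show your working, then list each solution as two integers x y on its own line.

73035 3286
10668222449 479986020
1558307253052395 70111557938114
227621940442695115201 10241195267540325960

[22; 4,2,2,1,2,1,2,2,4,44] for √494; ℓ=10 ⇒ convergent index 9
i=0: a=22 ⇒ p=22, q=1
i=1: a=4 ⇒ p=89, q=4
i=2: a=2 ⇒ p=200, q=9
…
i=4: a=1 ⇒ p=689, q=31
i=5: a=2 ⇒ p=1867, q=84
i=6: a=1 ⇒ p=2556, q=115
i=7: a=2 ⇒ p=6979, q=314
i=8: a=2 ⇒ p=16514, q=743
i=9: a=4 ⇒ p=73035, q=3286
fundamental: x₁=73035, y₁=3286  (since 5334111225 − 494·10797796 = 1)
(x_2, y_2) = (73035·73035 + 494·3286·3286, 73035·3286 + 3286·73035) = (10668222449, 479986020)
(x_3, y_3) = (73035·10668222449 + 494·3286·479986020, 73035·479986020 + 3286·10668222449) = (1558307253052395, 70111557938114)
(x_4, y_4) = (73035·1558307253052395 + 494·3286·70111557938114, 73035·70111557938114 + 3286·1558307253052395) = (227621940442695115201, 10241195267540325960)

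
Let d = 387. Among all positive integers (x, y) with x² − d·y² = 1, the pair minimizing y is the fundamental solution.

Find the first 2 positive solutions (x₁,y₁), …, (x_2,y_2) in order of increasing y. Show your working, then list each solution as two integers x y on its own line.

3482 177
24248647 1232628

[19; 1,2,19,2,1,38] for √387; ℓ=6 ⇒ convergent index 5
i=0: a=19 ⇒ p=19, q=1
i=1: a=1 ⇒ p=20, q=1
…
i=3: a=19 ⇒ p=1141, q=58
i=4: a=2 ⇒ p=2341, q=119
i=5: a=1 ⇒ p=3482, q=177
(x₁, y₁) = (3482, 177);  3482² − 387·177² = 1 ✓
(3482+177√387)^2 = 24248647 + 1232628√387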